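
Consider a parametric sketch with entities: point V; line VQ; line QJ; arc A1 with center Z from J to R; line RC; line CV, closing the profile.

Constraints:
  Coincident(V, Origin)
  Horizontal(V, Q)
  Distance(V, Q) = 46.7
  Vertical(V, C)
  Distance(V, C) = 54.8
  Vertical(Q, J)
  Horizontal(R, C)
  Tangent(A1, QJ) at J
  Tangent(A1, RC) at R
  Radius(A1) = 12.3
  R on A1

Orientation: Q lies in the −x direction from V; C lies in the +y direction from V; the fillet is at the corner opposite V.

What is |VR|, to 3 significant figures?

64.7

V is at the origin; V and Q share the same y with |VQ| = 46.7 and Q on the −x side, so Q = (-46.7, 0.00). VC is vertical with |VC| = 54.8 and C on the +y side, so C = (0.00, 54.8). The virtual corner opposite V is at (-46.7, 54.8). Tangency of A1 to QJ means the radius ZJ is perpendicular to QJ and the tangent condition forces ZR to be normal to RC, with radius 12.3, so the center Z sits 12.3 in from both sides at Z = (-34.4, 42.5). That places the tangent points at J = (-46.7, 42.5) on QJ and R = (-34.4, 54.8) on RC. Then |VR| = |R − V| = 64.7.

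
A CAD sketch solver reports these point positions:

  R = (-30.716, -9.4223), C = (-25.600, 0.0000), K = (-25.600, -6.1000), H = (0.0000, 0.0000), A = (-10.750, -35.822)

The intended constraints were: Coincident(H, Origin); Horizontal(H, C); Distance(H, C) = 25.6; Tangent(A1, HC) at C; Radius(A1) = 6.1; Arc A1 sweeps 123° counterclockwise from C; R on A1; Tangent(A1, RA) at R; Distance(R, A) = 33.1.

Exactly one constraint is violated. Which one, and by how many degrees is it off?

Tangent(A1, RA) at R — off by 4.10°.

H = (0.00, 0.00) ✓; H.y = 0.00, C.y = 0.00 ✓; |HC| = 25.60 ✓; ∠(KC, CH) = 90.00° ✓; |KC| = 6.100 ✓; bearing(K→R) − bearing(K→C) = 123.0° ✓; |KR| = 6.100 ✓; ∠(KR, RA) = 85.90° ✗; |RA| = 33.10 ✓.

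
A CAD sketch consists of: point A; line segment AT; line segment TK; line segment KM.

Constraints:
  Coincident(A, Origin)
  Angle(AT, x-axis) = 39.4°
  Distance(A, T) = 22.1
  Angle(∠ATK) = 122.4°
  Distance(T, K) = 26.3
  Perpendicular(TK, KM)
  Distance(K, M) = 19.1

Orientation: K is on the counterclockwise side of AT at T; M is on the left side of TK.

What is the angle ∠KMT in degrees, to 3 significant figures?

54.0°

A is at the origin; AT runs at 39.4° with length 22.1, so T = 22.1·(cos 39.4°, sin 39.4°) = (17.1, 14.0). ∠ATK = 122.4°, so TK runs at 39.4° + (180° − 122.4°) = 97.0° from the x-axis; with |TK| = 26.3, K = T + 26.3·(cos 97.0°, sin 97.0°) = (13.9, 40.1). The perpendicularity gives KM at right angles to TK; with |KM| = 19.1 on the left of TK, M = K + 19.1·(-0.993, -0.122) = (-5.09, 37.8). Then cos ∠KMT = MK·MT / (|MK||MT|), giving 54.0°.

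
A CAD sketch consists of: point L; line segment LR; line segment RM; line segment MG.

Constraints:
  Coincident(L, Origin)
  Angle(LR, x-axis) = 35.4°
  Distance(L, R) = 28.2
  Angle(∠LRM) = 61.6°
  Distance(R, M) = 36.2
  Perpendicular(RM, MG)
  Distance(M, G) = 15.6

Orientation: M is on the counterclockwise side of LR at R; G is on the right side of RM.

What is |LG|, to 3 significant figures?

46.4

L is at the origin; LR runs at 35.4° with length 28.2, so R = 28.2·(cos 35.4°, sin 35.4°) = (23.0, 16.3). ∠LRM = 61.6°, so RM runs at 35.4° + (180° − 61.6°) = 154° from the x-axis; with |RM| = 36.2, M = R + 36.2·(cos 154°, sin 154°) = (-9.49, 32.3). The perpendicularity gives MG at right angles to RM; with |MG| = 15.6 on the right of RM, G = M + 15.6·(0.442, 0.897) = (-2.61, 46.3). Then |LG| = |G − L| = 46.4.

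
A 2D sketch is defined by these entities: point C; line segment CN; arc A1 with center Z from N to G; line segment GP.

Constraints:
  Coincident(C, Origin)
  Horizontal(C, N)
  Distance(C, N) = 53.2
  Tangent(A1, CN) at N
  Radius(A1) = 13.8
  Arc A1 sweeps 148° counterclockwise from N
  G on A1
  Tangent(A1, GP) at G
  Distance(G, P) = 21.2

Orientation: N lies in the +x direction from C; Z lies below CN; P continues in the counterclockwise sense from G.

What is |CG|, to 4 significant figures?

52.50

Since A1 is tangent to CN there, ZN ⟂ CN, so Z = N + (0, -13.8) = (53.20, -13.80). On A1, N sits at bearing 90° from Z; a 148° counterclockwise sweep puts G at bearing 238°, so G = Z + 13.8·(cos 238°, sin 238°) = (45.89, -25.50). Then |CG| = |G − C| = 52.50.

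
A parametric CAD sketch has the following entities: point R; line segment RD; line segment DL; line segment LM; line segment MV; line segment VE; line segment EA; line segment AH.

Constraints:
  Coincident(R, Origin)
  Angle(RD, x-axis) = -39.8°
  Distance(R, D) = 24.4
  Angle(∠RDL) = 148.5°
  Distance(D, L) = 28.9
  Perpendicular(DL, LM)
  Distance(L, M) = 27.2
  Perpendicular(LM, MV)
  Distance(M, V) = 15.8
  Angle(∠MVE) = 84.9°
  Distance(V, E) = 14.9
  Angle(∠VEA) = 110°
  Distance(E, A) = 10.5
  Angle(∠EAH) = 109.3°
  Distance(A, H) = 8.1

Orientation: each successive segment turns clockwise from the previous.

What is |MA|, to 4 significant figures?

18.07

R is at the origin; RD runs at -39.8° with length 24.4, so D = (18.75, -15.62). ∠RDL = 148.5° gives DL at -71.30° from the x-axis; with |DL| = 28.9, L = (28.01, -42.99). DL is perpendicular to LM, so LM runs at -161.3°; with |LM| = 27.2, M = (2.248, -51.71). LM ⟂ MV, so MV runs at 108.7°; with |MV| = 15.8, V = (-2.818, -36.75). ∠MVE = 84.9° gives VE at 13.60° from the x-axis; with |VE| = 14.9, E = (11.66, -33.24). ∠VEA = 110.0° gives EA at -56.40° from the x-axis; with |EA| = 10.5, A = (17.47, -41.99). Then |MA| = |A − M| = 18.07.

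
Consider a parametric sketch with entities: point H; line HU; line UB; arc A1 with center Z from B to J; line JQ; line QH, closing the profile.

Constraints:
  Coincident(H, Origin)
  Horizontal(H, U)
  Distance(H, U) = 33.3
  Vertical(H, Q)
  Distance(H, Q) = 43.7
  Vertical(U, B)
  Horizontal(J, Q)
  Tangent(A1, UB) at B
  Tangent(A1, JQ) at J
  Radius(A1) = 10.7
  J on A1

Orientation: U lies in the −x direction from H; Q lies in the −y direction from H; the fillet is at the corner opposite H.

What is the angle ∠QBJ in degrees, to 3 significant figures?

27.2°

The virtual corner opposite H is at (-33.3, -43.7). Since A1 is tangent to UB there, ZB ⟂ UB and since A1 is tangent to JQ there, ZJ ⟂ JQ, with radius 10.7, so the center Z sits 10.7 in from both sides at Z = (-22.6, -33.0). That places the tangent points at B = (-33.3, -33.0) on UB and J = (-22.6, -43.7) on JQ. Then cos ∠QBJ = BQ·BJ / (|BQ||BJ|), giving 27.2°.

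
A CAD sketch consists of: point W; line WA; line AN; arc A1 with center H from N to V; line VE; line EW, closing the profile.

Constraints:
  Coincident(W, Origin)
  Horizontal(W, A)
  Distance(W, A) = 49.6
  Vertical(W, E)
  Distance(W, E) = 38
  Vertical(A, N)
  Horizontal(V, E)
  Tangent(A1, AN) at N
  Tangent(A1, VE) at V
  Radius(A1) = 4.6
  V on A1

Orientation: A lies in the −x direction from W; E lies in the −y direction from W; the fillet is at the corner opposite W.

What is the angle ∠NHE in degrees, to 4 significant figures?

174.2°

The virtual corner opposite W is at (-49.60, -38.00). A1 meets AN tangentially, so HN is at right angles to AN and tangency of A1 to VE means the radius HV is perpendicular to VE, with radius 4.6, so the center H sits 4.6 in from both sides at H = (-45.00, -33.40). That places the tangent points at N = (-49.60, -33.40) on AN and V = (-45.00, -38.00) on VE. Then cos ∠NHE = HN·HE / (|HN||HE|), giving 174.2°.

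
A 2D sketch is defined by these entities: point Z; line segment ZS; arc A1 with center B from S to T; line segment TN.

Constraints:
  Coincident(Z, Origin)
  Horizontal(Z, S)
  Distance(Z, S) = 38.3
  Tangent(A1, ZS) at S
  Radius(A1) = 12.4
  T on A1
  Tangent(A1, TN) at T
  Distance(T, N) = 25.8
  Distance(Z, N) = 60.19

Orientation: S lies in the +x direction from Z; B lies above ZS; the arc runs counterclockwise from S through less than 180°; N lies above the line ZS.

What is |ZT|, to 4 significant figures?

52.62

Checks: ∠(BS, SZ) = 90.00° ✓; |BT| = 12.40 ✓; ∠(BT, TN) = 90.00° ✓; |TN| = 25.80 ✓; |ZN| = 60.19 ✓.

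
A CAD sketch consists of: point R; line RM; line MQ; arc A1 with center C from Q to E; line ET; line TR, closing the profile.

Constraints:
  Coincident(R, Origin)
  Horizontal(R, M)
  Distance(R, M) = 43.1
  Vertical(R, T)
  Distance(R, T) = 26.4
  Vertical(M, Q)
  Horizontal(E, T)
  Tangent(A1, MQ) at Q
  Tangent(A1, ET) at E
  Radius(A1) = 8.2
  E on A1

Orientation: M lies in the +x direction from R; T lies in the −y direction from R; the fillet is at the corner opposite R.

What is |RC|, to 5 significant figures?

39.361

R is at the origin; R and M share the same y with |RM| = 43.1 and M on the +x side, so M = (43.100, 0.0000). RT is vertical with |RT| = 26.4 and T on the −y side, so T = (0.0000, -26.400). The virtual corner opposite R is at (43.100, -26.400). The tangent condition forces CQ to be normal to MQ and since A1 is tangent to ET there, CE ⟂ ET, with radius 8.2, so the center C sits 8.2 in from both sides at C = (34.900, -18.200). Then |RC| = |C − R| = 39.361.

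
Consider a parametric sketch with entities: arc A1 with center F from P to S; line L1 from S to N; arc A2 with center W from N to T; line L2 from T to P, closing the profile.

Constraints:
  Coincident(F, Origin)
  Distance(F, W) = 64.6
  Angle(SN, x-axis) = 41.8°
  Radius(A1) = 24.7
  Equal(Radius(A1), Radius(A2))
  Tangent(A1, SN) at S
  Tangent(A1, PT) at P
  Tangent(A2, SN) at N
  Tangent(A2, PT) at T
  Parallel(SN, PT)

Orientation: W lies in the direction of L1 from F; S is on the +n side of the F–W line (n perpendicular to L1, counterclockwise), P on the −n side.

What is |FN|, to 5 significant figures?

69.161

The slot axis is L1's direction at 41.8°, so u = (cos 41.8°, sin 41.8°) = (0.74548, 0.66653) and n = (−sin 41.8°, cos 41.8°) = (-0.66653, 0.74548). F is at the origin and W lies 64.6 along u from F, so W = 64.6·u = (48.158, 43.058). Tangency of A1 to both parallel lines with radius 24.7 puts S and P at F ± 24.7·n: S = (-16.463, 18.413), P = (16.463, -18.413). Equal radii place N and T the same way about W: N = W + 24.7·n = (31.694, 61.471), T = W − 24.7·n = (64.621, 24.645). Then |FN| = |N − F| = 69.161.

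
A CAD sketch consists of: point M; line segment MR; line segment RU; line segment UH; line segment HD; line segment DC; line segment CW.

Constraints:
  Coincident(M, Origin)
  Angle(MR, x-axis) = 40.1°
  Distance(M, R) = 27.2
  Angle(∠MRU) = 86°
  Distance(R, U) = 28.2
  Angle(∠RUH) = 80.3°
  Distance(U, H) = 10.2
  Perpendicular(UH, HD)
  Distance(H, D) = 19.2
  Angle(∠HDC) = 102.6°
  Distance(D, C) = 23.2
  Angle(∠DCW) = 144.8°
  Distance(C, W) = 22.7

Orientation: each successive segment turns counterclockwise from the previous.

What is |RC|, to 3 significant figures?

17.6

UH is perpendicular to HD, so HD runs at -36.2°; with |HD| = 19.2, D = (10.7, 18.2). ∠HDC = 102.6° gives DC at 41.2° from the x-axis; with |DC| = 23.2, C = (28.1, 33.5). Then |RC| = |C − R| = 17.6.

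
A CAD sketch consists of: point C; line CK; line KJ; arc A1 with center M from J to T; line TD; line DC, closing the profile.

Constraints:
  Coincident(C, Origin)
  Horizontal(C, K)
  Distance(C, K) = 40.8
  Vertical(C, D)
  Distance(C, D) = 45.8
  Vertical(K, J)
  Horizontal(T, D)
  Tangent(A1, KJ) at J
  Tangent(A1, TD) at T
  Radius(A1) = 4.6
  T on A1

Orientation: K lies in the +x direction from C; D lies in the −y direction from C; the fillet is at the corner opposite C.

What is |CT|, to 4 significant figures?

58.38

C is at the origin; CK is horizontal with |CK| = 40.8 and K on the +x side, so K = (40.80, 0.000). C and D share the same x with |CD| = 45.8 and D on the −y side, so D = (0.000, -45.80). The virtual corner opposite C is at (40.80, -45.80). Tangency of A1 to KJ means the radius MJ is perpendicular to KJ and since A1 is tangent to TD there, MT ⟂ TD, with radius 4.6, so the center M sits 4.6 in from both sides at M = (36.20, -41.20). That places the tangent points at J = (40.80, -41.20) on KJ and T = (36.20, -45.80) on TD. Then |CT| = |T − C| = 58.38.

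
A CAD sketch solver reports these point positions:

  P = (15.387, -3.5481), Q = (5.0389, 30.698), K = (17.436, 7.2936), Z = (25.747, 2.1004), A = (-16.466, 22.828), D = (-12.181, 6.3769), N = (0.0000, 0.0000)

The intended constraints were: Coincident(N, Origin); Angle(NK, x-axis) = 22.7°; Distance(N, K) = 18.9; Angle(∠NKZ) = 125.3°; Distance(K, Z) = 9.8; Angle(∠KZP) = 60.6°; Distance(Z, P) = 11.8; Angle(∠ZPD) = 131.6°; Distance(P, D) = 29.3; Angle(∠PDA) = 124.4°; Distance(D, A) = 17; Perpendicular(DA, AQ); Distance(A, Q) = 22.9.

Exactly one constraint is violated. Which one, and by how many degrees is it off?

Perpendicular(DA, AQ) — off by 5.50°.

N = (0.00, 0.00) ✓; NK at 22.70° ✓; |NK| = 18.90 ✓; ∠NKZ = 125.3° ✓; |KZ| = 9.800 ✓; ∠KZP = 60.60° ✓; |ZP| = 11.80 ✓; ∠ZPD = 131.6° ✓; |PD| = 29.30 ✓; ∠PDA = 124.4° ✓; |DA| = 17.00 ✓; ∠(DA, AQ) = 84.50° ✗; |AQ| = 22.90 ✓.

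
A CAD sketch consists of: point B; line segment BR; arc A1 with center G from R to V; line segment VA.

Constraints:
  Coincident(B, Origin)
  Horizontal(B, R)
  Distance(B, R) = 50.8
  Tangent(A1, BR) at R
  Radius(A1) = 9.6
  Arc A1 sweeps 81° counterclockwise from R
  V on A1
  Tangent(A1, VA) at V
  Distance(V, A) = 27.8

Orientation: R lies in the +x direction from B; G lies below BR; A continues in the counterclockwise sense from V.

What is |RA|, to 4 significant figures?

38.15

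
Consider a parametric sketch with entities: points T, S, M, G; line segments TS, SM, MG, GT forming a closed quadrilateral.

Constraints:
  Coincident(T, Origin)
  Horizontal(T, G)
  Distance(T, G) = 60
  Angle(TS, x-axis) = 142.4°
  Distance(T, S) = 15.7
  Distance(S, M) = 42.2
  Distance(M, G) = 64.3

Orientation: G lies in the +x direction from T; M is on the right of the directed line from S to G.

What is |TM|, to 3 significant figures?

29.9

T is at the origin; TG is horizontal with |TG| = 60.0 and G in +x, so G = (60.0, 0). TS runs at 142.4° with |TS| = 15.7, so S = (-12.4, 9.58). M is determined by |SM| = 42.2 and |MG| = 64.3 together: it lies at the intersection of circle(S, 42.2) and circle(G, 64.3). With |SG| = 73.1, the foot of the radical line on SG is 20.4 from S and the perpendicular offset is √(42.2² − 20.4²) = 36.9. Taking the right-of-SG solution: M = (2.97, -29.7).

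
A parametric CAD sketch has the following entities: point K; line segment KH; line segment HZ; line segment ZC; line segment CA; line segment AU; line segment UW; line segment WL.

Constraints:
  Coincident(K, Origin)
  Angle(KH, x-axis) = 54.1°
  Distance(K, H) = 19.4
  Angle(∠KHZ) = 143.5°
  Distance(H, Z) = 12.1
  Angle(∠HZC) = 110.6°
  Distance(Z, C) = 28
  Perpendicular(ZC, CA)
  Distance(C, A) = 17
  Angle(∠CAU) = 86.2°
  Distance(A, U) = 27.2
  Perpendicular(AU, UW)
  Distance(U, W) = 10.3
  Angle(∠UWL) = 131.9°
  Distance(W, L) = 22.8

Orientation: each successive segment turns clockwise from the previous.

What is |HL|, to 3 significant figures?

31.4

K is at the origin; KH runs at 54.1° with length 19.4, so H = (11.4, 15.7). ∠KHZ = 143.5° gives HZ at 17.6° from the x-axis; with |HZ| = 12.1, Z = (22.9, 19.4). ∠HZC = 110.6° gives ZC at -51.8° from the x-axis; with |ZC| = 28.0, C = (40.2, -2.63). ZC is perpendicular to CA, so CA runs at -142°; with |CA| = 17.0, A = (26.9, -13.1). ∠CAU = 86.2° gives AU at 124° from the x-axis; with |AU| = 27.2, U = (11.5, 9.30). AU ⟂ UW, so UW runs at 34.4°; with |UW| = 10.3, W = (20.0, 15.1). ∠UWL = 131.9° gives WL at -13.7° from the x-axis; with |WL| = 22.8, L = (42.1, 9.72). Then |HL| = |L − H| = 31.4.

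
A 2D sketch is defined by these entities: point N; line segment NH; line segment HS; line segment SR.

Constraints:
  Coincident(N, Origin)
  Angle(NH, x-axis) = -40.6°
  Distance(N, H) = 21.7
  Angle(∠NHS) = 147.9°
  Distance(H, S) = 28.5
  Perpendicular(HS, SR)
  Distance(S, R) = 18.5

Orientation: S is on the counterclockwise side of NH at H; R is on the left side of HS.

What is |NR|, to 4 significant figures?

47.40

N is at the origin; NH runs at -40.6° with length 21.7, so H = 21.7·(cos -40.6°, sin -40.6°) = (16.48, -14.12). ∠NHS = 147.9°, so HS runs at -40.6° + (180° − 147.9°) = -8.500° from the x-axis; with |HS| = 28.5, S = H + 28.5·(cos -8.500°, sin -8.500°) = (44.66, -18.33). HS is perpendicular to SR; with |SR| = 18.5 on the left of HS, R = S + 18.5·(0.1478, 0.9890) = (47.40, -0.03758). Then |NR| = |R − N| = 47.40.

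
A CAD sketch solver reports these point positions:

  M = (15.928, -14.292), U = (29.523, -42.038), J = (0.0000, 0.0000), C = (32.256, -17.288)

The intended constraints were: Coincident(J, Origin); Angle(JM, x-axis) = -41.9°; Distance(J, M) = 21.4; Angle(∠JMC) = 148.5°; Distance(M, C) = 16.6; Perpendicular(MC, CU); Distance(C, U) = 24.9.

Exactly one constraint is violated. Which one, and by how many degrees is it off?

Perpendicular(MC, CU) — off by 4.10°.

J = (0.00, 0.00) ✓; JM at -41.90° ✓; |JM| = 21.40 ✓; ∠JMC = 148.5° ✓; |MC| = 16.60 ✓; ∠(MC, CU) = 85.90° ✗; |CU| = 24.90 ✓.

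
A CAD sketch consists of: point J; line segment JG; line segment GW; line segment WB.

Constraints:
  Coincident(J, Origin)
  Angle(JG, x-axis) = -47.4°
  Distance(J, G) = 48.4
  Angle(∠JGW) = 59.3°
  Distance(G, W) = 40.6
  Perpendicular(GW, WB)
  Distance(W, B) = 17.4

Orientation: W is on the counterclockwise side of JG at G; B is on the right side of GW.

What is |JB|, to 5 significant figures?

61.119

∠JGW = 59.3°, so GW runs at -47.4° + (180° − 59.3°) = 73.300° from the x-axis; with |GW| = 40.6, W = G + 40.6·(cos 73.300°, sin 73.300°) = (44.428, 3.2605). GW is perpendicular to WB; with |WB| = 17.4 on the right of GW, B = W + 17.4·(0.95782, -0.28736) = (61.094, -1.7396). Then |JB| = |B − J| = 61.119.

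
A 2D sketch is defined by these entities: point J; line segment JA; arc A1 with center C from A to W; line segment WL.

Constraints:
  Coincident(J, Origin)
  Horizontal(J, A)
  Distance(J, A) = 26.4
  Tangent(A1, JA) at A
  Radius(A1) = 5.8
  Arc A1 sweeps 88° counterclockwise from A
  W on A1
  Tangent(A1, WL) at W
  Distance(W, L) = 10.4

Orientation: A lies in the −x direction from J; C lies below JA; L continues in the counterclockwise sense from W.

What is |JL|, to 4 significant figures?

36.27

On A1, A sits at bearing 90° from C; an 88° counterclockwise sweep puts W at bearing 178°, so W = C + 5.8·(cos 178°, sin 178°) = (-32.20, -5.598). A1 meets WL tangentially, so CW is at right angles to WL, so WL runs along (−sin 178°, cos 178°); with |WL| = 10.4, L = (-32.56, -15.99). Then |JL| = |L − J| = 36.27.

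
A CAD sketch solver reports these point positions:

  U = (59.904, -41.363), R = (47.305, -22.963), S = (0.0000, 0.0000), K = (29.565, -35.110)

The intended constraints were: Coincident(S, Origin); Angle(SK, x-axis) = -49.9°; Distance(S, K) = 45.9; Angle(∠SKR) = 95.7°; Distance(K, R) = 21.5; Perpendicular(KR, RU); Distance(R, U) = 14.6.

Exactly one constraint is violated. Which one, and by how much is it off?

Distance(R, U) = 14.6 — off by 7.70.

S = (0.00, 0.00) ✓; SK at -49.90° ✓; |SK| = 45.90 ✓; ∠SKR = 95.70° ✓; |KR| = 21.50 ✓; ∠(KR, RU) = 90.00° ✓; |RU| = 22.30 ✗.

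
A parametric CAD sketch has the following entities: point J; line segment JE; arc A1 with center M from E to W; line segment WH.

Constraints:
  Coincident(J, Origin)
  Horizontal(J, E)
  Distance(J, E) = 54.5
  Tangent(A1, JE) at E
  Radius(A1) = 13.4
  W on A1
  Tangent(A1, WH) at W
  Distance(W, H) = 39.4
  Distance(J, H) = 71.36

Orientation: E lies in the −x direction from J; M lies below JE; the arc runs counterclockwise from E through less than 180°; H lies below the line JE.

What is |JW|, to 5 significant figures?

69.092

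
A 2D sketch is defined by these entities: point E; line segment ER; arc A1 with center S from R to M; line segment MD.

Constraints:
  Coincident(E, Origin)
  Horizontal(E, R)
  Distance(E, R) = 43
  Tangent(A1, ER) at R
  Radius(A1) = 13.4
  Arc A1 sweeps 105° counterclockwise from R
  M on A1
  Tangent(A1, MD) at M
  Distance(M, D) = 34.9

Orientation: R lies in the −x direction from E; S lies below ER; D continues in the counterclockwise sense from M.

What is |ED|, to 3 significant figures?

69.0

E is at the origin; ER is horizontal with |ER| = 43.0 and R on the −x side, so R = (-43.0, 0.00). The tangent condition forces SR to be normal to ER, so S = R + (0, -13.4) = (-43.0, -13.4). On A1, R sits at bearing 90° from S; a 105° counterclockwise sweep puts M at bearing 195°, so M = S + 13.4·(cos 195°, sin 195°) = (-55.9, -16.9). A1 meets MD tangentially, so SM is at right angles to MD, so MD runs along (−sin 195°, cos 195°); with |MD| = 34.9, D = (-46.9, -50.6). Then |ED| = |D − E| = 69.0.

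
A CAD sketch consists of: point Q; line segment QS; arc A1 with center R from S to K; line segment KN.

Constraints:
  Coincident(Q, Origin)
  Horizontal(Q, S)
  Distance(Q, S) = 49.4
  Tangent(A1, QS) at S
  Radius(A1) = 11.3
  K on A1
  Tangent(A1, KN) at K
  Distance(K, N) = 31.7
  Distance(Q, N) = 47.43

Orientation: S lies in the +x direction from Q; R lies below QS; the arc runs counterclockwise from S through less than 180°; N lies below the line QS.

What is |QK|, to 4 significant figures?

39.44

Checks: |RK| = 11.30 ✓; ∠(RK, KN) = 90.00° ✓; |KN| = 31.70 ✓; |QN| = 47.43 ✓.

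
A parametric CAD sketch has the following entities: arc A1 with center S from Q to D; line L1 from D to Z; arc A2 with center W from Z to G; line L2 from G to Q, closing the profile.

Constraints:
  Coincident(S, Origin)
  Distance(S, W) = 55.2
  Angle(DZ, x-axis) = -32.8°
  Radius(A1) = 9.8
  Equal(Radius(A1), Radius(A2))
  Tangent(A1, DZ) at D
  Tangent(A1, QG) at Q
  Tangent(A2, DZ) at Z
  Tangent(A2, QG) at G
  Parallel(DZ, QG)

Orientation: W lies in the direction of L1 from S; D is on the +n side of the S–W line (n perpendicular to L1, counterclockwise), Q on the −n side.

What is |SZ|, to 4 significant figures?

56.06

The slot axis is L1's direction at -32.8°, so u = (cos -32.8°, sin -32.8°) = (0.8406, -0.5417) and n = (−sin -32.8°, cos -32.8°) = (0.5417, 0.8406). S is at the origin and W lies 55.2 along u from S, so W = 55.2·u = (46.40, -29.90). Tangency of A1 to both parallel lines with radius 9.8 puts D and Q at S ± 9.8·n: D = (5.309, 8.238), Q = (-5.309, -8.238). Equal radii place Z and G the same way about W: Z = W + 9.8·n = (51.71, -21.66), G = W − 9.8·n = (41.09, -38.14). Then |SZ| = |Z − S| = 56.06.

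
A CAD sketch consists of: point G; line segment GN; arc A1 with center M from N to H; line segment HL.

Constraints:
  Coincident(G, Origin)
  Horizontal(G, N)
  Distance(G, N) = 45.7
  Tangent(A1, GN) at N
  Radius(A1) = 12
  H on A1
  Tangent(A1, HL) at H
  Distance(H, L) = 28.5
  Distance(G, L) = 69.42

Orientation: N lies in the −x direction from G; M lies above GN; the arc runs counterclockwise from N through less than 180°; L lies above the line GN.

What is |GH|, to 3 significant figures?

41.9

Checks: G.y = 0.00, N.y = 0.00 ✓; |MH| = 12.00 ✓; ∠(MH, HL) = 90.00° ✓; |HL| = 28.50 ✓; |GL| = 69.42 ✓.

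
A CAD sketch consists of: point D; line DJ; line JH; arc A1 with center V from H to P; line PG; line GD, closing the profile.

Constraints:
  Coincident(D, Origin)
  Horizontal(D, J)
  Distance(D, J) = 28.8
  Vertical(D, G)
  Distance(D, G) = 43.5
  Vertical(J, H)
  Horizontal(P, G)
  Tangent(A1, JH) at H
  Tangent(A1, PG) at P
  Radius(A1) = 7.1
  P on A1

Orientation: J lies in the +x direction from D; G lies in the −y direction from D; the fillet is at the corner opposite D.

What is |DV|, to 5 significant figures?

42.377

D is at the origin; D and J share the same y with |DJ| = 28.8 and J on the +x side, so J = (28.800, 0.0000). DG is vertical with |DG| = 43.5 and G on the −y side, so G = (0.0000, -43.500). The virtual corner opposite D is at (28.800, -43.500). Tangency of A1 to JH means the radius VH is perpendicular to JH and since A1 is tangent to PG there, VP ⟂ PG, with radius 7.1, so the center V sits 7.1 in from both sides at V = (21.700, -36.400). Then |DV| = |V − D| = 42.377.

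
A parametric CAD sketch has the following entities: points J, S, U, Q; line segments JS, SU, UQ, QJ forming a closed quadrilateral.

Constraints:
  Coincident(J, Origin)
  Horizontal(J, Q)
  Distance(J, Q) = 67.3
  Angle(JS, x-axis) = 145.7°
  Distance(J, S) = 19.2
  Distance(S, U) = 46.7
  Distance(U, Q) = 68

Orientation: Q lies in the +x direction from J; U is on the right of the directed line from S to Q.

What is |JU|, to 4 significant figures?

30.91

J is at the origin; J and Q share the same y with |JQ| = 67.3 and Q in +x, so Q = (67.3, 0). JS runs at 145.7° with |JS| = 19.2, so S = (-15.86, 10.82). U is determined by |SU| = 46.7 and |UQ| = 68.0 together: it lies at the intersection of circle(S, 46.7) and circle(Q, 68.0). With |SQ| = 83.86, the foot of the radical line on SQ is 27.36 from S and the perpendicular offset is √(46.7² − 27.36²) = 37.84. Taking the right-of-SQ solution: U = (6.393, -30.24).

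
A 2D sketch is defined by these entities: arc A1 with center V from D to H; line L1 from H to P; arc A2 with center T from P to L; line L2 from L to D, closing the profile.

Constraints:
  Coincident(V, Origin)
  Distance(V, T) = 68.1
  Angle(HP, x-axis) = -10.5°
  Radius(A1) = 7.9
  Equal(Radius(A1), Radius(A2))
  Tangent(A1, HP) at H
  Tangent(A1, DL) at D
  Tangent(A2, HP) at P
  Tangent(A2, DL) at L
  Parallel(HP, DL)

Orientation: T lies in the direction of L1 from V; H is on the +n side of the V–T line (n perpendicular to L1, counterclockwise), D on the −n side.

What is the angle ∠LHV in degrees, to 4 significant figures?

76.94°

The slot axis is L1's direction at -10.5°, so u = (cos -10.5°, sin -10.5°) = (0.9833, -0.1822) and n = (−sin -10.5°, cos -10.5°) = (0.1822, 0.9833). V is at the origin and T lies 68.1 along u from V, so T = 68.1·u = (66.96, -12.41). Tangency of A1 to both parallel lines with radius 7.9 puts H and D at V ± 7.9·n: H = (1.440, 7.768), D = (-1.440, -7.768). Equal radii place P and L the same way about T: P = T + 7.9·n = (68.40, -4.643), L = T − 7.9·n = (65.52, -20.18). Then cos ∠LHV = HL·HV / (|HL||HV|), giving 76.94°.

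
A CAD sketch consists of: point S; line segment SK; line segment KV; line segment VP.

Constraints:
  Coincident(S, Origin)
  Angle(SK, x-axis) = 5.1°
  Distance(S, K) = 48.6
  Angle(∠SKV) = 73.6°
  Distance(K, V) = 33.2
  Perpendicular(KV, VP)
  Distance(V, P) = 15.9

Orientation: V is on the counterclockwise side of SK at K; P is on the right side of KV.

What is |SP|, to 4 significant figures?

65.49

∠SKV = 73.6°, so KV runs at 5.1° + (180° − 73.6°) = 111.5° from the x-axis; with |KV| = 33.2, V = K + 33.2·(cos 111.5°, sin 111.5°) = (36.24, 35.21). KV is perpendicular to VP; with |VP| = 15.9 on the right of KV, P = V + 15.9·(0.9304, 0.3665) = (51.03, 41.04). Then |SP| = |P − S| = 65.49.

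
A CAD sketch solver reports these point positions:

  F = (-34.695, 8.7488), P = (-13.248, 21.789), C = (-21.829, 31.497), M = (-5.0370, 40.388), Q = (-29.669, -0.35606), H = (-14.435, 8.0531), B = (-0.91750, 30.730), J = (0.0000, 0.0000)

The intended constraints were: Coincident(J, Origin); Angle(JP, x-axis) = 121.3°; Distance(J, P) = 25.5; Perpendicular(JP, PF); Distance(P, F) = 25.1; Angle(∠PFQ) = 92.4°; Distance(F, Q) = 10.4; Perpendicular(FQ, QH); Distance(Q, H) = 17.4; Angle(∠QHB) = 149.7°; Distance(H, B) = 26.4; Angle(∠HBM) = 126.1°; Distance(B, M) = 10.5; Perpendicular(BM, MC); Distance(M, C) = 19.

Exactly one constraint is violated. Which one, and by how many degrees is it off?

Perpendicular(BM, MC) — off by 4.80°.

J = (0.00, 0.00) ✓; JP at 121.3° ✓; |JP| = 25.50 ✓; ∠(JP, PF) = 90.00° ✓; |PF| = 25.10 ✓; ∠PFQ = 92.40° ✓; |FQ| = 10.40 ✓; ∠(FQ, QH) = 90.00° ✓; |QH| = 17.40 ✓; ∠QHB = 149.7° ✓; |HB| = 26.40 ✓; ∠HBM = 126.1° ✓; |BM| = 10.50 ✓; ∠(BM, MC) = 94.80° ✗; |MC| = 19.00 ✓.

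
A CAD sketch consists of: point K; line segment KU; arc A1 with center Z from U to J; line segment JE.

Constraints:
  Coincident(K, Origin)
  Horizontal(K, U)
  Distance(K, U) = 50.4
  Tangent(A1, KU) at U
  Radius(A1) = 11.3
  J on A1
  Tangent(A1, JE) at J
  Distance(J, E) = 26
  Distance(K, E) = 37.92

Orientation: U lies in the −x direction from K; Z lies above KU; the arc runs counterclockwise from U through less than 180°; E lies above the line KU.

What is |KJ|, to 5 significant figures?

41.256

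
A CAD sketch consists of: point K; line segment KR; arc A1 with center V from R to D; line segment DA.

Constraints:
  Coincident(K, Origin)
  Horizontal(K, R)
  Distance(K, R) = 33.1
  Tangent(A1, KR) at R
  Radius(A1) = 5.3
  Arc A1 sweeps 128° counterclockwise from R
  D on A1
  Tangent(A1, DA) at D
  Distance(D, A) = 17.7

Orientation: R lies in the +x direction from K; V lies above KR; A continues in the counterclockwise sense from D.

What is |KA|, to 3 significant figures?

34.7

K is at the origin; K and R share the same y with |KR| = 33.1 and R on the +x side, so R = (33.1, 0.00). A1 meets KR tangentially, so VR is at right angles to KR, so V = R + (0, 5.3) = (33.1, 5.30). On A1, R sits at bearing -90° from V; a 128° counterclockwise sweep puts D at bearing 38°, so D = V + 5.3·(cos 38°, sin 38°) = (37.3, 8.56). Tangency of A1 to DA means the radius VD is perpendicular to DA, so DA runs along (−sin 38°, cos 38°); with |DA| = 17.7, A = (26.4, 22.5). Then |KA| = |A − K| = 34.7.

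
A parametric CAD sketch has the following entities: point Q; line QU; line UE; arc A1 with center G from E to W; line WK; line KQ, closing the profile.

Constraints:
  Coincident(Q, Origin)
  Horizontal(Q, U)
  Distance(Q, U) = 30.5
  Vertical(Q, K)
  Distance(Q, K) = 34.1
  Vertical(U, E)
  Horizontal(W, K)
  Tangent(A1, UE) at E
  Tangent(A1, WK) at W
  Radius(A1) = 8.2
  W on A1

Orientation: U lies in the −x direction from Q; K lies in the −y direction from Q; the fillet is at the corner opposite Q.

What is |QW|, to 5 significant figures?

40.744

Q is at the origin; QU is horizontal with |QU| = 30.5 and U on the −x side, so U = (-30.500, 0.0000). Q and K share the same x with |QK| = 34.1 and K on the −y side, so K = (0.0000, -34.100). The virtual corner opposite Q is at (-30.500, -34.100). Tangency of A1 to UE means the radius GE is perpendicular to UE and tangency of A1 to WK means the radius GW is perpendicular to WK, with radius 8.2, so the center G sits 8.2 in from both sides at G = (-22.300, -25.900). That places the tangent points at E = (-30.500, -25.900) on UE and W = (-22.300, -34.100) on WK. Then |QW| = |W − Q| = 40.744.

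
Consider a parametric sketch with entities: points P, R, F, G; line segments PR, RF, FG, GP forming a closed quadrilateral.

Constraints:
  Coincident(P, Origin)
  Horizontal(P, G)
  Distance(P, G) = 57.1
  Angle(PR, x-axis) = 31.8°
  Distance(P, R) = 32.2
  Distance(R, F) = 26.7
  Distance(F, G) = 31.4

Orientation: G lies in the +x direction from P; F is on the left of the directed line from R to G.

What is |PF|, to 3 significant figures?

58.9

Checks: |RF| = 26.70 ✓; |FG| = 31.40 ✓.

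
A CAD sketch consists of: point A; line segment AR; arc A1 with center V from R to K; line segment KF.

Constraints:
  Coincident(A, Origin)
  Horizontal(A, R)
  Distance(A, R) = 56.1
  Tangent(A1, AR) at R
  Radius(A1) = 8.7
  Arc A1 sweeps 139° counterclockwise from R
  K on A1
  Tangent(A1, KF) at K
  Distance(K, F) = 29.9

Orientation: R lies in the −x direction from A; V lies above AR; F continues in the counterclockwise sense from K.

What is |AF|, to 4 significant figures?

80.87

A is at the origin; A and R share the same y with |AR| = 56.1 and R on the −x side, so R = (-56.10, 0.000). Since A1 is tangent to AR there, VR ⟂ AR, so V = R + (0, 8.7) = (-56.10, 8.700). On A1, R sits at bearing -90° from V; a 139° counterclockwise sweep puts K at bearing 49°, so K = V + 8.7·(cos 49°, sin 49°) = (-50.39, 15.27). The tangent condition forces VK to be normal to KF, so KF runs along (−sin 49°, cos 49°); with |KF| = 29.9, F = (-72.96, 34.88). Then |AF| = |F − A| = 80.87.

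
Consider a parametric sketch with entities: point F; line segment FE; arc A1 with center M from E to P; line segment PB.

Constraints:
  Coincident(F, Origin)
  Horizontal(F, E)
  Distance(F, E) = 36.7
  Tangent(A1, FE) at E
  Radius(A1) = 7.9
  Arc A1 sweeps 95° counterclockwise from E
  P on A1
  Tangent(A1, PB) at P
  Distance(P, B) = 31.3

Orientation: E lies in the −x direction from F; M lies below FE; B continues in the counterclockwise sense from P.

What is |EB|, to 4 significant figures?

40.10

F is at the origin; F and E share the same y with |FE| = 36.7 and E on the −x side, so E = (-36.70, 0.000). The tangent condition forces ME to be normal to FE, so M = E + (0, -7.9) = (-36.70, -7.900). On A1, E sits at bearing 90° from M; a 95° counterclockwise sweep puts P at bearing 185°, so P = M + 7.9·(cos 185°, sin 185°) = (-44.57, -8.589). The tangent condition forces MP to be normal to PB, so PB runs along (−sin 185°, cos 185°); with |PB| = 31.3, B = (-41.84, -39.77). Then |EB| = |B − E| = 40.10.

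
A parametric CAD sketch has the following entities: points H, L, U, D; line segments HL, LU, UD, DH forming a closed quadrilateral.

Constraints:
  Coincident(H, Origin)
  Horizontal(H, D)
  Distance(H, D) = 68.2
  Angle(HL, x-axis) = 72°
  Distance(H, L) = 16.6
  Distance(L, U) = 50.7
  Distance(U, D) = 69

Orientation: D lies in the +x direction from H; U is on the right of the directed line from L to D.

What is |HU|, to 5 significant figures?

35.843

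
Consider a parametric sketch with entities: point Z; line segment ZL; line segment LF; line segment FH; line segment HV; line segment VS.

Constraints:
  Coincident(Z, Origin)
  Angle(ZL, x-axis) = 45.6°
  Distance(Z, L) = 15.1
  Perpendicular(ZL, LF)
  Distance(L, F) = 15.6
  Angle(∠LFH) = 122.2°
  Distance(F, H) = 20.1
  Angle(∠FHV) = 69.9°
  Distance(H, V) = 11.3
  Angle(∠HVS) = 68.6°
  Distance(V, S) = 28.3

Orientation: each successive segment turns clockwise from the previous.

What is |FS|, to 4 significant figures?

9.542

Z is at the origin; ZL runs at 45.6° with length 15.1, so L = (10.56, 10.79). The perpendicularity gives LF at right angles to ZL, so LF runs at -44.40°; with |LF| = 15.6, F = (21.71, -0.1262). ∠LFH = 122.2° gives FH at -102.2° from the x-axis; with |FH| = 20.1, H = (17.46, -19.77). ∠FHV = 69.9° gives HV at 147.7° from the x-axis; with |HV| = 11.3, V = (7.912, -13.73). ∠HVS = 68.6° gives VS at 36.30° from the x-axis; with |VS| = 28.3, S = (30.72, 3.020). Then |FS| = |S − F| = 9.542.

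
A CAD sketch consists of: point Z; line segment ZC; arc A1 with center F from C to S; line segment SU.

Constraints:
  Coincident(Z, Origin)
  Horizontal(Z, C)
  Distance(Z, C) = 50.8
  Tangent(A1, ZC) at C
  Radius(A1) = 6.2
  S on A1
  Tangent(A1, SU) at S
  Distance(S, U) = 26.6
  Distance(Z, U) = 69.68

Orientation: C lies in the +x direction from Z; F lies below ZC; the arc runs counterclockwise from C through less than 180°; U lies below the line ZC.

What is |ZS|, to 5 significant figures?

47.026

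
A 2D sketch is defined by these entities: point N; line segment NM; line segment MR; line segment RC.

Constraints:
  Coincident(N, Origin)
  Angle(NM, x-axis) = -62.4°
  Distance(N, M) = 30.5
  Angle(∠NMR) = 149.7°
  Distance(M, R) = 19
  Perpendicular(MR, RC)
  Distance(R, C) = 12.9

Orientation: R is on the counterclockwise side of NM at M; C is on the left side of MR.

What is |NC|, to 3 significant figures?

45.4

N is at the origin; NM runs at -62.4° with length 30.5, so M = 30.5·(cos -62.4°, sin -62.4°) = (14.1, -27.0). ∠NMR = 149.7°, so MR runs at -62.4° + (180° − 149.7°) = -32.1° from the x-axis; with |MR| = 19.0, R = M + 19.0·(cos -32.1°, sin -32.1°) = (30.2, -37.1). The perpendicularity gives RC at right angles to MR; with |RC| = 12.9 on the left of MR, C = R + 12.9·(0.531, 0.847) = (37.1, -26.2). Then |NC| = |C − N| = 45.4.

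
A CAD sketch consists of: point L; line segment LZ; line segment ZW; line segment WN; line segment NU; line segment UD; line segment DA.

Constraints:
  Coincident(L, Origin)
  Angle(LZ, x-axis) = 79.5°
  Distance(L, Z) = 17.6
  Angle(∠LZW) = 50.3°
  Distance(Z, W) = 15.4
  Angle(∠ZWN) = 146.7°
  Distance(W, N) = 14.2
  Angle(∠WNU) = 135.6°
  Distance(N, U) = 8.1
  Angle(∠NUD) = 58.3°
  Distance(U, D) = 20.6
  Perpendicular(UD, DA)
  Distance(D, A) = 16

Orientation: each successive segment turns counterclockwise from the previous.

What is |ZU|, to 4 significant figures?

32.98

∠ZWN = 146.7° gives WN at -117.5° from the x-axis; with |WN| = 14.2, N = (-16.79, -2.803). ∠WNU = 135.6° gives NU at -73.10° from the x-axis; with |NU| = 8.1, U = (-14.44, -10.55). Then |ZU| = |U − Z| = 32.98.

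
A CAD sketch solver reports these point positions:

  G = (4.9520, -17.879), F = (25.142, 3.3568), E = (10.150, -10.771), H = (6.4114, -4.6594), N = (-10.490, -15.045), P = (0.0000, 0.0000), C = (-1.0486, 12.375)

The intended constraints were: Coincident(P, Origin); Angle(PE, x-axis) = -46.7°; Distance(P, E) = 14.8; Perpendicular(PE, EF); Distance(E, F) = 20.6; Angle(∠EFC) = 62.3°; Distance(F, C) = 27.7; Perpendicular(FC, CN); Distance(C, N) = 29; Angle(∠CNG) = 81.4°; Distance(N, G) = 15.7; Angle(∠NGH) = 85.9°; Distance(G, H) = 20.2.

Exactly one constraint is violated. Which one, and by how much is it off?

Distance(G, H) = 20.2 — off by 6.90.

P = (0.00, 0.00) ✓; PE at -46.70° ✓; |PE| = 14.80 ✓; ∠(PE, EF) = 90.00° ✓; |EF| = 20.60 ✓; ∠EFC = 62.30° ✓; |FC| = 27.70 ✓; ∠(FC, CN) = 90.00° ✓; |CN| = 29.00 ✓; ∠CNG = 81.40° ✓; |NG| = 15.70 ✓; ∠NGH = 85.90° ✓; |GH| = 13.30 ✗.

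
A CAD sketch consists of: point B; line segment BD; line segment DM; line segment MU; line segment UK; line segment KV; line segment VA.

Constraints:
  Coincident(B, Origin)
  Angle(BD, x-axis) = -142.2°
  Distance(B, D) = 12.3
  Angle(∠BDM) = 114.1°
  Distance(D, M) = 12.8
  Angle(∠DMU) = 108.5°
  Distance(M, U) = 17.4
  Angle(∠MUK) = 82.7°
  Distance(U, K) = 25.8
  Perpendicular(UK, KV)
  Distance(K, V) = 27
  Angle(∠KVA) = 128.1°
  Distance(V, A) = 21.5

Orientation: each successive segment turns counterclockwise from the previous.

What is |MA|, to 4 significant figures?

23.95

B is at the origin; BD runs at -142.2° with length 12.3, so D = (-9.719, -7.539). ∠BDM = 114.1° gives DM at -76.30° from the x-axis; with |DM| = 12.8, M = (-6.687, -19.97). ∠DMU = 108.5° gives MU at -4.800° from the x-axis; with |MU| = 17.4, U = (10.65, -21.43). ∠MUK = 82.7° gives UK at 92.50° from the x-axis; with |UK| = 25.8, K = (9.526, 4.345). The perpendicularity gives KV at right angles to UK, so KV runs at -177.5°; with |KV| = 27.0, V = (-17.45, 3.167). ∠KVA = 128.1° gives VA at -125.6° from the x-axis; with |VA| = 21.5, A = (-29.96, -14.31). Then |MA| = |A − M| = 23.95.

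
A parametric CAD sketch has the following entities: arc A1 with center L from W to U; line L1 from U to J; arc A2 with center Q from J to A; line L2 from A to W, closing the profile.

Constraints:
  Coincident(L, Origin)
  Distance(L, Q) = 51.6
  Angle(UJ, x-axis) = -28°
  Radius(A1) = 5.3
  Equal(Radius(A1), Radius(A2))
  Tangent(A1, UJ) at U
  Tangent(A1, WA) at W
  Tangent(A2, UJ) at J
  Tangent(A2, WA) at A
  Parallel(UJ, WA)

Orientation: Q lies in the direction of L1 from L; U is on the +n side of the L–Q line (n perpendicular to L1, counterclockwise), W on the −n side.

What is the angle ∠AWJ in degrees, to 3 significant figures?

11.6°

Tangency of A1 to both parallel lines with radius 5.3 puts U and W at L ± 5.3·n: U = (2.49, 4.68), W = (-2.49, -4.68). Equal radii place J and A the same way about Q: J = Q + 5.3·n = (48.0, -19.5), A = Q − 5.3·n = (43.1, -28.9). Then cos ∠AWJ = WA·WJ / (|WA||WJ|), giving 11.6°.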